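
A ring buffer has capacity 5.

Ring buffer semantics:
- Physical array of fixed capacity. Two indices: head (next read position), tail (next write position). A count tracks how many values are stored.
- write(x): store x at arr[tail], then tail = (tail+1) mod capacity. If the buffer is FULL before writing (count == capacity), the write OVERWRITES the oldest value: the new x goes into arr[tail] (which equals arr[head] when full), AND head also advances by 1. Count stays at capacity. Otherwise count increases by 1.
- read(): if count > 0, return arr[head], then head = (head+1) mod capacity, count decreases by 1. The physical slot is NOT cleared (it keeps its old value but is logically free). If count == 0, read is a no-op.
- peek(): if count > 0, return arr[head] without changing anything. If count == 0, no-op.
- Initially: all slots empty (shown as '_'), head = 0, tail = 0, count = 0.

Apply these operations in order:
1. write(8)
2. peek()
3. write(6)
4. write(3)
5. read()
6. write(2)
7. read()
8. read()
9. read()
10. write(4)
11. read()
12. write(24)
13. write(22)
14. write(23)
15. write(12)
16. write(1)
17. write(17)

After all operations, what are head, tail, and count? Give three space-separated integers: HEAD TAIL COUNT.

After op 1 (write(8)): arr=[8 _ _ _ _] head=0 tail=1 count=1
After op 2 (peek()): arr=[8 _ _ _ _] head=0 tail=1 count=1
After op 3 (write(6)): arr=[8 6 _ _ _] head=0 tail=2 count=2
After op 4 (write(3)): arr=[8 6 3 _ _] head=0 tail=3 count=3
After op 5 (read()): arr=[8 6 3 _ _] head=1 tail=3 count=2
After op 6 (write(2)): arr=[8 6 3 2 _] head=1 tail=4 count=3
After op 7 (read()): arr=[8 6 3 2 _] head=2 tail=4 count=2
After op 8 (read()): arr=[8 6 3 2 _] head=3 tail=4 count=1
After op 9 (read()): arr=[8 6 3 2 _] head=4 tail=4 count=0
After op 10 (write(4)): arr=[8 6 3 2 4] head=4 tail=0 count=1
After op 11 (read()): arr=[8 6 3 2 4] head=0 tail=0 count=0
After op 12 (write(24)): arr=[24 6 3 2 4] head=0 tail=1 count=1
After op 13 (write(22)): arr=[24 22 3 2 4] head=0 tail=2 count=2
After op 14 (write(23)): arr=[24 22 23 2 4] head=0 tail=3 count=3
After op 15 (write(12)): arr=[24 22 23 12 4] head=0 tail=4 count=4
After op 16 (write(1)): arr=[24 22 23 12 1] head=0 tail=0 count=5
After op 17 (write(17)): arr=[17 22 23 12 1] head=1 tail=1 count=5

Answer: 1 1 5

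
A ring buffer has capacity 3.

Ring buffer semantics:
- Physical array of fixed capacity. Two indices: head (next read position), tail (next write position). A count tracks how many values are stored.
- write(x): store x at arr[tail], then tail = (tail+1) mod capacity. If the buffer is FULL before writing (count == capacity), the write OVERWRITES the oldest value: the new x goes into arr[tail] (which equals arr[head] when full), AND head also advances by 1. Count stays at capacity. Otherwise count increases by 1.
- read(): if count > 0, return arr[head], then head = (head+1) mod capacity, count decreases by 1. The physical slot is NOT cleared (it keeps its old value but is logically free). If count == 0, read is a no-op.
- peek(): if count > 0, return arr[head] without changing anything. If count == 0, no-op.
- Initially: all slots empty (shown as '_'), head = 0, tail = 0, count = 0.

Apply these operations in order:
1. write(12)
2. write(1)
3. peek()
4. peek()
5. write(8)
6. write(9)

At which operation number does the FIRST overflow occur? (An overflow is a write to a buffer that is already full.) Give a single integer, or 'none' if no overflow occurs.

After op 1 (write(12)): arr=[12 _ _] head=0 tail=1 count=1
After op 2 (write(1)): arr=[12 1 _] head=0 tail=2 count=2
After op 3 (peek()): arr=[12 1 _] head=0 tail=2 count=2
After op 4 (peek()): arr=[12 1 _] head=0 tail=2 count=2
After op 5 (write(8)): arr=[12 1 8] head=0 tail=0 count=3
After op 6 (write(9)): arr=[9 1 8] head=1 tail=1 count=3

Answer: 6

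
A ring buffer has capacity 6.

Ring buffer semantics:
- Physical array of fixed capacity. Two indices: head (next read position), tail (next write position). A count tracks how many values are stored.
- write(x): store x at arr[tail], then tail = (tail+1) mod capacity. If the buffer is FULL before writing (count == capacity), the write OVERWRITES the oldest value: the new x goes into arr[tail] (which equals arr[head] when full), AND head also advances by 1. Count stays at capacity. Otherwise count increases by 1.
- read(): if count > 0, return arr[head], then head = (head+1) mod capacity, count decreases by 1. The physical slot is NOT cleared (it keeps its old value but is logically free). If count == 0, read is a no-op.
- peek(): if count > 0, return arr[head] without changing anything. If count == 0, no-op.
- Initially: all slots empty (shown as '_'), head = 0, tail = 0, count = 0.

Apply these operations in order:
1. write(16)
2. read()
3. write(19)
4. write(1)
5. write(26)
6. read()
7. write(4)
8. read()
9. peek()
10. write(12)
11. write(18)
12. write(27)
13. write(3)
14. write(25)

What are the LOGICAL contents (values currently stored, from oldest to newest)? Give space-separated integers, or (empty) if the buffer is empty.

Answer: 4 12 18 27 3 25

Derivation:
After op 1 (write(16)): arr=[16 _ _ _ _ _] head=0 tail=1 count=1
After op 2 (read()): arr=[16 _ _ _ _ _] head=1 tail=1 count=0
After op 3 (write(19)): arr=[16 19 _ _ _ _] head=1 tail=2 count=1
After op 4 (write(1)): arr=[16 19 1 _ _ _] head=1 tail=3 count=2
After op 5 (write(26)): arr=[16 19 1 26 _ _] head=1 tail=4 count=3
After op 6 (read()): arr=[16 19 1 26 _ _] head=2 tail=4 count=2
After op 7 (write(4)): arr=[16 19 1 26 4 _] head=2 tail=5 count=3
After op 8 (read()): arr=[16 19 1 26 4 _] head=3 tail=5 count=2
After op 9 (peek()): arr=[16 19 1 26 4 _] head=3 tail=5 count=2
After op 10 (write(12)): arr=[16 19 1 26 4 12] head=3 tail=0 count=3
After op 11 (write(18)): arr=[18 19 1 26 4 12] head=3 tail=1 count=4
After op 12 (write(27)): arr=[18 27 1 26 4 12] head=3 tail=2 count=5
After op 13 (write(3)): arr=[18 27 3 26 4 12] head=3 tail=3 count=6
After op 14 (write(25)): arr=[18 27 3 25 4 12] head=4 tail=4 count=6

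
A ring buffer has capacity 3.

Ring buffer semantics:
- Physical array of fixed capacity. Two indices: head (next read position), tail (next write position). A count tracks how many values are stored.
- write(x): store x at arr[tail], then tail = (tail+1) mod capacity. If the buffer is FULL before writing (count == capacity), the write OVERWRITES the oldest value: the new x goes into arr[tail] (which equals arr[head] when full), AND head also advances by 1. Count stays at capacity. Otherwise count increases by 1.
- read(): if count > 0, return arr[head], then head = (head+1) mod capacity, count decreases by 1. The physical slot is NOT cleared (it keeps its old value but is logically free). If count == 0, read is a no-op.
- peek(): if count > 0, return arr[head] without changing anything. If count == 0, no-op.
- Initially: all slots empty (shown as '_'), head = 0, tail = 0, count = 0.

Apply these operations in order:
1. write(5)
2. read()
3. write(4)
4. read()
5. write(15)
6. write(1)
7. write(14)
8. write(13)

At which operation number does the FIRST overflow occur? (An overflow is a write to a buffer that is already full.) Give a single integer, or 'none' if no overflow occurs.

After op 1 (write(5)): arr=[5 _ _] head=0 tail=1 count=1
After op 2 (read()): arr=[5 _ _] head=1 tail=1 count=0
After op 3 (write(4)): arr=[5 4 _] head=1 tail=2 count=1
After op 4 (read()): arr=[5 4 _] head=2 tail=2 count=0
After op 5 (write(15)): arr=[5 4 15] head=2 tail=0 count=1
After op 6 (write(1)): arr=[1 4 15] head=2 tail=1 count=2
After op 7 (write(14)): arr=[1 14 15] head=2 tail=2 count=3
After op 8 (write(13)): arr=[1 14 13] head=0 tail=0 count=3

Answer: 8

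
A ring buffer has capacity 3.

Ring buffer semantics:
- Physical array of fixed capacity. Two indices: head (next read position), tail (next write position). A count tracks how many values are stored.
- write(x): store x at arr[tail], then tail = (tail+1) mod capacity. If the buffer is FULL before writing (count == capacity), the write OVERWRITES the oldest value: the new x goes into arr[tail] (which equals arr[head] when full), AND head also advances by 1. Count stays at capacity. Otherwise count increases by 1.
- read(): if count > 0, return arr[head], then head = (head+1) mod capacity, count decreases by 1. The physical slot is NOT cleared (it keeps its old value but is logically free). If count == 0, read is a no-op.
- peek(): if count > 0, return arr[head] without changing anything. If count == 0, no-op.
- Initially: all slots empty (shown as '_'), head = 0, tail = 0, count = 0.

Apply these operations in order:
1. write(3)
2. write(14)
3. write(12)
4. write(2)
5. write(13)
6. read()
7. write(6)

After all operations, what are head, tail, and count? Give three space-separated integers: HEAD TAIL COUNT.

Answer: 0 0 3

Derivation:
After op 1 (write(3)): arr=[3 _ _] head=0 tail=1 count=1
After op 2 (write(14)): arr=[3 14 _] head=0 tail=2 count=2
After op 3 (write(12)): arr=[3 14 12] head=0 tail=0 count=3
After op 4 (write(2)): arr=[2 14 12] head=1 tail=1 count=3
After op 5 (write(13)): arr=[2 13 12] head=2 tail=2 count=3
After op 6 (read()): arr=[2 13 12] head=0 tail=2 count=2
After op 7 (write(6)): arr=[2 13 6] head=0 tail=0 count=3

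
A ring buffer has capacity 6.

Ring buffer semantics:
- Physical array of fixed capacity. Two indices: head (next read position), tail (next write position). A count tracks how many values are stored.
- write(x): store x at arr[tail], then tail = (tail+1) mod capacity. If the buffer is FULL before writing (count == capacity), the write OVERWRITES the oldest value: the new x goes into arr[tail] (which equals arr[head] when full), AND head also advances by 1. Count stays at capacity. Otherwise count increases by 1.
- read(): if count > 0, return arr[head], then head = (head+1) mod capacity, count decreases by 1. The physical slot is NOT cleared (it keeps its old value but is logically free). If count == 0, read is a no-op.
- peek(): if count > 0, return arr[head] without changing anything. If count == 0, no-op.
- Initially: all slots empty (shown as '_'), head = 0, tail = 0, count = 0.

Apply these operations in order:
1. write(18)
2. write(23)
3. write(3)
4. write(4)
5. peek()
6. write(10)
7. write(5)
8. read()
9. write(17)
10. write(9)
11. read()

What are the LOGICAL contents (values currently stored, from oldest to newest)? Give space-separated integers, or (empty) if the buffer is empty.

Answer: 4 10 5 17 9

Derivation:
After op 1 (write(18)): arr=[18 _ _ _ _ _] head=0 tail=1 count=1
After op 2 (write(23)): arr=[18 23 _ _ _ _] head=0 tail=2 count=2
After op 3 (write(3)): arr=[18 23 3 _ _ _] head=0 tail=3 count=3
After op 4 (write(4)): arr=[18 23 3 4 _ _] head=0 tail=4 count=4
After op 5 (peek()): arr=[18 23 3 4 _ _] head=0 tail=4 count=4
After op 6 (write(10)): arr=[18 23 3 4 10 _] head=0 tail=5 count=5
After op 7 (write(5)): arr=[18 23 3 4 10 5] head=0 tail=0 count=6
After op 8 (read()): arr=[18 23 3 4 10 5] head=1 tail=0 count=5
After op 9 (write(17)): arr=[17 23 3 4 10 5] head=1 tail=1 count=6
After op 10 (write(9)): arr=[17 9 3 4 10 5] head=2 tail=2 count=6
After op 11 (read()): arr=[17 9 3 4 10 5] head=3 tail=2 count=5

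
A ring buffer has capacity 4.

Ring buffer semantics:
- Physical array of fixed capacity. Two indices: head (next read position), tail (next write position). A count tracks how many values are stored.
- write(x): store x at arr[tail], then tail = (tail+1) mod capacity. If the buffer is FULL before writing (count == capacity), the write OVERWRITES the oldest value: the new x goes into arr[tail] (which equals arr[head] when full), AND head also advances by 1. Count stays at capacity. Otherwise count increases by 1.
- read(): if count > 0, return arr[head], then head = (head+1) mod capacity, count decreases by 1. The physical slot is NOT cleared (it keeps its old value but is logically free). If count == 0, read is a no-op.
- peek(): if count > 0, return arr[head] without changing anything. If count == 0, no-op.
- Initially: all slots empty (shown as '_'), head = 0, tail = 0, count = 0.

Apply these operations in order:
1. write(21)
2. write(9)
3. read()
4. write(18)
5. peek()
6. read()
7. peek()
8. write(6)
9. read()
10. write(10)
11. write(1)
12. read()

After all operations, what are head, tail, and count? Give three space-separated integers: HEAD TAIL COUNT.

After op 1 (write(21)): arr=[21 _ _ _] head=0 tail=1 count=1
After op 2 (write(9)): arr=[21 9 _ _] head=0 tail=2 count=2
After op 3 (read()): arr=[21 9 _ _] head=1 tail=2 count=1
After op 4 (write(18)): arr=[21 9 18 _] head=1 tail=3 count=2
After op 5 (peek()): arr=[21 9 18 _] head=1 tail=3 count=2
After op 6 (read()): arr=[21 9 18 _] head=2 tail=3 count=1
After op 7 (peek()): arr=[21 9 18 _] head=2 tail=3 count=1
After op 8 (write(6)): arr=[21 9 18 6] head=2 tail=0 count=2
After op 9 (read()): arr=[21 9 18 6] head=3 tail=0 count=1
After op 10 (write(10)): arr=[10 9 18 6] head=3 tail=1 count=2
After op 11 (write(1)): arr=[10 1 18 6] head=3 tail=2 count=3
After op 12 (read()): arr=[10 1 18 6] head=0 tail=2 count=2

Answer: 0 2 2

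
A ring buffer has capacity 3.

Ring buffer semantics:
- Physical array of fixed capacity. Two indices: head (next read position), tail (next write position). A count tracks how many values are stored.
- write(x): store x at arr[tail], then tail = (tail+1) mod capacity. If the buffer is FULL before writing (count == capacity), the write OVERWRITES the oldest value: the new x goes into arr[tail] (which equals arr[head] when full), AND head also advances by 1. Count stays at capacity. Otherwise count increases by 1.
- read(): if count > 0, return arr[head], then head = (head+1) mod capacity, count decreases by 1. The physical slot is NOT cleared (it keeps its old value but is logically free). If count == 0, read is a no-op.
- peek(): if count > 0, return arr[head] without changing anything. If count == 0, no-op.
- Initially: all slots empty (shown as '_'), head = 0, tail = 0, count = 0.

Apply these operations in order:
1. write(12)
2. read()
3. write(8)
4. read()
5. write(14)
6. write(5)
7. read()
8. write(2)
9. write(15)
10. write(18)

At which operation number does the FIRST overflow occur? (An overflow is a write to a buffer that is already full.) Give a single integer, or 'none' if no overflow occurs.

After op 1 (write(12)): arr=[12 _ _] head=0 tail=1 count=1
After op 2 (read()): arr=[12 _ _] head=1 tail=1 count=0
After op 3 (write(8)): arr=[12 8 _] head=1 tail=2 count=1
After op 4 (read()): arr=[12 8 _] head=2 tail=2 count=0
After op 5 (write(14)): arr=[12 8 14] head=2 tail=0 count=1
After op 6 (write(5)): arr=[5 8 14] head=2 tail=1 count=2
After op 7 (read()): arr=[5 8 14] head=0 tail=1 count=1
After op 8 (write(2)): arr=[5 2 14] head=0 tail=2 count=2
After op 9 (write(15)): arr=[5 2 15] head=0 tail=0 count=3
After op 10 (write(18)): arr=[18 2 15] head=1 tail=1 count=3

Answer: 10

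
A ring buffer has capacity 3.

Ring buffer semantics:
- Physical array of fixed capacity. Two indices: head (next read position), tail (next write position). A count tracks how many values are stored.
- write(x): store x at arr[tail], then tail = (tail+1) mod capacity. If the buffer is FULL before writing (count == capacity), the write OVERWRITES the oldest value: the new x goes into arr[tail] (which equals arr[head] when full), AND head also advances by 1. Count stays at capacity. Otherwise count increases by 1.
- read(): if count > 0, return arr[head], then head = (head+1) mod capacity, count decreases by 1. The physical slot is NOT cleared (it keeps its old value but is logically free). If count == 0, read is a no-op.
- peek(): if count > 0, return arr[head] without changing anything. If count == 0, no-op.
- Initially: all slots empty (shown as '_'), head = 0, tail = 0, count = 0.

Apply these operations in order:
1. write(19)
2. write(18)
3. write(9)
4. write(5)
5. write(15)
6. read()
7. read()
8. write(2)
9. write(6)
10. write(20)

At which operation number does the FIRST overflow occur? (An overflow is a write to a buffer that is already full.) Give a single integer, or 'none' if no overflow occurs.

Answer: 4

Derivation:
After op 1 (write(19)): arr=[19 _ _] head=0 tail=1 count=1
After op 2 (write(18)): arr=[19 18 _] head=0 tail=2 count=2
After op 3 (write(9)): arr=[19 18 9] head=0 tail=0 count=3
After op 4 (write(5)): arr=[5 18 9] head=1 tail=1 count=3
After op 5 (write(15)): arr=[5 15 9] head=2 tail=2 count=3
After op 6 (read()): arr=[5 15 9] head=0 tail=2 count=2
After op 7 (read()): arr=[5 15 9] head=1 tail=2 count=1
After op 8 (write(2)): arr=[5 15 2] head=1 tail=0 count=2
After op 9 (write(6)): arr=[6 15 2] head=1 tail=1 count=3
After op 10 (write(20)): arr=[6 20 2] head=2 tail=2 count=3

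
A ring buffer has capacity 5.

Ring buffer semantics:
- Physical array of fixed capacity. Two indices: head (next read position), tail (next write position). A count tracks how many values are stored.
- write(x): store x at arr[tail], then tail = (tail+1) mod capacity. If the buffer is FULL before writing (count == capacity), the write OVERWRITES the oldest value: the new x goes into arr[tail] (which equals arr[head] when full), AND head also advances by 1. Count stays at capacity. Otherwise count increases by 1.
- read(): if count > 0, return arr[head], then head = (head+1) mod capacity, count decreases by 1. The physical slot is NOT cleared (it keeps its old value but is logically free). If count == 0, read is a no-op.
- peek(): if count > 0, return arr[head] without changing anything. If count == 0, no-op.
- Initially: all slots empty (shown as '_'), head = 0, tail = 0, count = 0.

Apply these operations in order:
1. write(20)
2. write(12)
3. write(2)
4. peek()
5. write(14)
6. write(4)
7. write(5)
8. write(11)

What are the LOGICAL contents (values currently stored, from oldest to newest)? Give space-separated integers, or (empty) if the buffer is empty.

After op 1 (write(20)): arr=[20 _ _ _ _] head=0 tail=1 count=1
After op 2 (write(12)): arr=[20 12 _ _ _] head=0 tail=2 count=2
After op 3 (write(2)): arr=[20 12 2 _ _] head=0 tail=3 count=3
After op 4 (peek()): arr=[20 12 2 _ _] head=0 tail=3 count=3
After op 5 (write(14)): arr=[20 12 2 14 _] head=0 tail=4 count=4
After op 6 (write(4)): arr=[20 12 2 14 4] head=0 tail=0 count=5
After op 7 (write(5)): arr=[5 12 2 14 4] head=1 tail=1 count=5
After op 8 (write(11)): arr=[5 11 2 14 4] head=2 tail=2 count=5

Answer: 2 14 4 5 11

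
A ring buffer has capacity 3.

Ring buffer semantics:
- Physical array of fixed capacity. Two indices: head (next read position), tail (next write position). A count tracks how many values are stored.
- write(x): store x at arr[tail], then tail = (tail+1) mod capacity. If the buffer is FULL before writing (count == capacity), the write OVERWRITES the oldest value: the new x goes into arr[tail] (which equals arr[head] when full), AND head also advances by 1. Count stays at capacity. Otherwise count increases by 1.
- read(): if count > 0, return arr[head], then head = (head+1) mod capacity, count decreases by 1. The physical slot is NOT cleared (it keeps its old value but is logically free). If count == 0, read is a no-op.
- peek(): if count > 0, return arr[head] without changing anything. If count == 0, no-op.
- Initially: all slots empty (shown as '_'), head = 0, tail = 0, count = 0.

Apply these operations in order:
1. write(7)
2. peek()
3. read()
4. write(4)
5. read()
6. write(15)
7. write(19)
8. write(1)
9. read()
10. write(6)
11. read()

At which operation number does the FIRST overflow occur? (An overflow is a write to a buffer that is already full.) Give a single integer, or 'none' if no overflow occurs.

After op 1 (write(7)): arr=[7 _ _] head=0 tail=1 count=1
After op 2 (peek()): arr=[7 _ _] head=0 tail=1 count=1
After op 3 (read()): arr=[7 _ _] head=1 tail=1 count=0
After op 4 (write(4)): arr=[7 4 _] head=1 tail=2 count=1
After op 5 (read()): arr=[7 4 _] head=2 tail=2 count=0
After op 6 (write(15)): arr=[7 4 15] head=2 tail=0 count=1
After op 7 (write(19)): arr=[19 4 15] head=2 tail=1 count=2
After op 8 (write(1)): arr=[19 1 15] head=2 tail=2 count=3
After op 9 (read()): arr=[19 1 15] head=0 tail=2 count=2
After op 10 (write(6)): arr=[19 1 6] head=0 tail=0 count=3
After op 11 (read()): arr=[19 1 6] head=1 tail=0 count=2

Answer: none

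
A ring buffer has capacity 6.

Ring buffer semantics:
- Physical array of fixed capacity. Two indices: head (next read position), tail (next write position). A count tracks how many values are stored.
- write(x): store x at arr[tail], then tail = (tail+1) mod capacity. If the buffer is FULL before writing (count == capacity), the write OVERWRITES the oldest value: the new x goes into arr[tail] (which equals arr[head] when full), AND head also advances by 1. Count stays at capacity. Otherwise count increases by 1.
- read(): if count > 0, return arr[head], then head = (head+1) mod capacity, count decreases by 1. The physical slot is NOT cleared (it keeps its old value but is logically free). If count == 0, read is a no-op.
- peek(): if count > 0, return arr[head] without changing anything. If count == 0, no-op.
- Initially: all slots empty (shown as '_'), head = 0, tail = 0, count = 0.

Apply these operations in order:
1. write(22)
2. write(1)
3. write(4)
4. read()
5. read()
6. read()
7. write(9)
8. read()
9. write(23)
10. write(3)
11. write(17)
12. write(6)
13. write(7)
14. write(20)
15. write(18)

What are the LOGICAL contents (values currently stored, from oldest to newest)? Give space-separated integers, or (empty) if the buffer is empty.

Answer: 3 17 6 7 20 18

Derivation:
After op 1 (write(22)): arr=[22 _ _ _ _ _] head=0 tail=1 count=1
After op 2 (write(1)): arr=[22 1 _ _ _ _] head=0 tail=2 count=2
After op 3 (write(4)): arr=[22 1 4 _ _ _] head=0 tail=3 count=3
After op 4 (read()): arr=[22 1 4 _ _ _] head=1 tail=3 count=2
After op 5 (read()): arr=[22 1 4 _ _ _] head=2 tail=3 count=1
After op 6 (read()): arr=[22 1 4 _ _ _] head=3 tail=3 count=0
After op 7 (write(9)): arr=[22 1 4 9 _ _] head=3 tail=4 count=1
After op 8 (read()): arr=[22 1 4 9 _ _] head=4 tail=4 count=0
After op 9 (write(23)): arr=[22 1 4 9 23 _] head=4 tail=5 count=1
After op 10 (write(3)): arr=[22 1 4 9 23 3] head=4 tail=0 count=2
After op 11 (write(17)): arr=[17 1 4 9 23 3] head=4 tail=1 count=3
After op 12 (write(6)): arr=[17 6 4 9 23 3] head=4 tail=2 count=4
After op 13 (write(7)): arr=[17 6 7 9 23 3] head=4 tail=3 count=5
After op 14 (write(20)): arr=[17 6 7 20 23 3] head=4 tail=4 count=6
After op 15 (write(18)): arr=[17 6 7 20 18 3] head=5 tail=5 count=6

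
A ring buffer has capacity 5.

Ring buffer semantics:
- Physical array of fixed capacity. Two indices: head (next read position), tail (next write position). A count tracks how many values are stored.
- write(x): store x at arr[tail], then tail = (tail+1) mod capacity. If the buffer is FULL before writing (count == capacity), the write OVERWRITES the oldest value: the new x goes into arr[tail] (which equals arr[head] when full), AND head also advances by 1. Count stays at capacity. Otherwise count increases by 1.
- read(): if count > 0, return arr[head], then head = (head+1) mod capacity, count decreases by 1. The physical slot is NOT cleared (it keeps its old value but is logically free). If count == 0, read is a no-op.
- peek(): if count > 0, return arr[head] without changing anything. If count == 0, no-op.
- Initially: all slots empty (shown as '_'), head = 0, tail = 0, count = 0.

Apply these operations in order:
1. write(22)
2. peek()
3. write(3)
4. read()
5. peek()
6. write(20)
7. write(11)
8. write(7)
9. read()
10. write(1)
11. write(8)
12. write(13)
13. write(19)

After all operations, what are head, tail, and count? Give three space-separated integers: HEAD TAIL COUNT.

Answer: 4 4 5

Derivation:
After op 1 (write(22)): arr=[22 _ _ _ _] head=0 tail=1 count=1
After op 2 (peek()): arr=[22 _ _ _ _] head=0 tail=1 count=1
After op 3 (write(3)): arr=[22 3 _ _ _] head=0 tail=2 count=2
After op 4 (read()): arr=[22 3 _ _ _] head=1 tail=2 count=1
After op 5 (peek()): arr=[22 3 _ _ _] head=1 tail=2 count=1
After op 6 (write(20)): arr=[22 3 20 _ _] head=1 tail=3 count=2
After op 7 (write(11)): arr=[22 3 20 11 _] head=1 tail=4 count=3
After op 8 (write(7)): arr=[22 3 20 11 7] head=1 tail=0 count=4
After op 9 (read()): arr=[22 3 20 11 7] head=2 tail=0 count=3
After op 10 (write(1)): arr=[1 3 20 11 7] head=2 tail=1 count=4
After op 11 (write(8)): arr=[1 8 20 11 7] head=2 tail=2 count=5
After op 12 (write(13)): arr=[1 8 13 11 7] head=3 tail=3 count=5
After op 13 (write(19)): arr=[1 8 13 19 7] head=4 tail=4 count=5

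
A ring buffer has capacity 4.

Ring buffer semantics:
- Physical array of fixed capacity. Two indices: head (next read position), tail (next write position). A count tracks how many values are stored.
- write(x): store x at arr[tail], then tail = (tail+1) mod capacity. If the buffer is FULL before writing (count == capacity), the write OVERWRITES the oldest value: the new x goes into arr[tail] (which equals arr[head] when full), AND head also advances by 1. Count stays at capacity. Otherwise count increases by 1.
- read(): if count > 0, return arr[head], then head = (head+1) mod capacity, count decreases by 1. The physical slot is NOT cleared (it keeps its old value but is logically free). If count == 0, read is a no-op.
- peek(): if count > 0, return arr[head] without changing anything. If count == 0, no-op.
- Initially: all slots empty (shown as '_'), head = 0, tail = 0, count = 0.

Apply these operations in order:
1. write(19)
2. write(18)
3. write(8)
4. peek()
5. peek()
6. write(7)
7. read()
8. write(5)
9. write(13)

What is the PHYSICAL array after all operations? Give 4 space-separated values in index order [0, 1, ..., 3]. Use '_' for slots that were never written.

Answer: 5 13 8 7

Derivation:
After op 1 (write(19)): arr=[19 _ _ _] head=0 tail=1 count=1
After op 2 (write(18)): arr=[19 18 _ _] head=0 tail=2 count=2
After op 3 (write(8)): arr=[19 18 8 _] head=0 tail=3 count=3
After op 4 (peek()): arr=[19 18 8 _] head=0 tail=3 count=3
After op 5 (peek()): arr=[19 18 8 _] head=0 tail=3 count=3
After op 6 (write(7)): arr=[19 18 8 7] head=0 tail=0 count=4
After op 7 (read()): arr=[19 18 8 7] head=1 tail=0 count=3
After op 8 (write(5)): arr=[5 18 8 7] head=1 tail=1 count=4
After op 9 (write(13)): arr=[5 13 8 7] head=2 tail=2 count=4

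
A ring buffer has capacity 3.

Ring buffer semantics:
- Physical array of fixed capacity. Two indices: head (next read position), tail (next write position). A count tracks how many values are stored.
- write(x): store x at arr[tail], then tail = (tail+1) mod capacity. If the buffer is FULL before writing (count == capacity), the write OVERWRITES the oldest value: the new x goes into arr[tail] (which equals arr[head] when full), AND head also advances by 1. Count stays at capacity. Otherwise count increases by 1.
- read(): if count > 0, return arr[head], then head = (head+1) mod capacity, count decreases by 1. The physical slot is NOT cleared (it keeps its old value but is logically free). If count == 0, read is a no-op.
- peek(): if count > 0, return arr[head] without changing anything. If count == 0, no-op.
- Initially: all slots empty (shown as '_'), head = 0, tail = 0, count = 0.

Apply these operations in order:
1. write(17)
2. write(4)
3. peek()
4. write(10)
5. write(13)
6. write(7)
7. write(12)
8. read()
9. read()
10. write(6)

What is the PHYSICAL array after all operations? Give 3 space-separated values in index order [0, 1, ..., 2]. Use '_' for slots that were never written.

After op 1 (write(17)): arr=[17 _ _] head=0 tail=1 count=1
After op 2 (write(4)): arr=[17 4 _] head=0 tail=2 count=2
After op 3 (peek()): arr=[17 4 _] head=0 tail=2 count=2
After op 4 (write(10)): arr=[17 4 10] head=0 tail=0 count=3
After op 5 (write(13)): arr=[13 4 10] head=1 tail=1 count=3
After op 6 (write(7)): arr=[13 7 10] head=2 tail=2 count=3
After op 7 (write(12)): arr=[13 7 12] head=0 tail=0 count=3
After op 8 (read()): arr=[13 7 12] head=1 tail=0 count=2
After op 9 (read()): arr=[13 7 12] head=2 tail=0 count=1
After op 10 (write(6)): arr=[6 7 12] head=2 tail=1 count=2

Answer: 6 7 12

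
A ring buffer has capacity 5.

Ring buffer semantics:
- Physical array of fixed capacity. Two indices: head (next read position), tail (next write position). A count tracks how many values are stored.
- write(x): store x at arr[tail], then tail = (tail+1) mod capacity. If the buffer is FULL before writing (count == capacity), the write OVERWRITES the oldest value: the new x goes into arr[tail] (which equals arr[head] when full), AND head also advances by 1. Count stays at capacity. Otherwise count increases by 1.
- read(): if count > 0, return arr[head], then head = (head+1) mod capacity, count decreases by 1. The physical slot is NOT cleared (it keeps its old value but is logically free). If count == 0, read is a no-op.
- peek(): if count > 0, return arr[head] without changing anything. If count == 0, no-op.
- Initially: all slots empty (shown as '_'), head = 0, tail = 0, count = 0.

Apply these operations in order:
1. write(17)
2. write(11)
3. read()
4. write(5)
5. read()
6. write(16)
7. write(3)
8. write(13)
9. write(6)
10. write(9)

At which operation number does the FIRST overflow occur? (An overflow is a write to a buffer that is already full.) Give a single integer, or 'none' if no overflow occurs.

Answer: 10

Derivation:
After op 1 (write(17)): arr=[17 _ _ _ _] head=0 tail=1 count=1
After op 2 (write(11)): arr=[17 11 _ _ _] head=0 tail=2 count=2
After op 3 (read()): arr=[17 11 _ _ _] head=1 tail=2 count=1
After op 4 (write(5)): arr=[17 11 5 _ _] head=1 tail=3 count=2
After op 5 (read()): arr=[17 11 5 _ _] head=2 tail=3 count=1
After op 6 (write(16)): arr=[17 11 5 16 _] head=2 tail=4 count=2
After op 7 (write(3)): arr=[17 11 5 16 3] head=2 tail=0 count=3
After op 8 (write(13)): arr=[13 11 5 16 3] head=2 tail=1 count=4
After op 9 (write(6)): arr=[13 6 5 16 3] head=2 tail=2 count=5
After op 10 (write(9)): arr=[13 6 9 16 3] head=3 tail=3 count=5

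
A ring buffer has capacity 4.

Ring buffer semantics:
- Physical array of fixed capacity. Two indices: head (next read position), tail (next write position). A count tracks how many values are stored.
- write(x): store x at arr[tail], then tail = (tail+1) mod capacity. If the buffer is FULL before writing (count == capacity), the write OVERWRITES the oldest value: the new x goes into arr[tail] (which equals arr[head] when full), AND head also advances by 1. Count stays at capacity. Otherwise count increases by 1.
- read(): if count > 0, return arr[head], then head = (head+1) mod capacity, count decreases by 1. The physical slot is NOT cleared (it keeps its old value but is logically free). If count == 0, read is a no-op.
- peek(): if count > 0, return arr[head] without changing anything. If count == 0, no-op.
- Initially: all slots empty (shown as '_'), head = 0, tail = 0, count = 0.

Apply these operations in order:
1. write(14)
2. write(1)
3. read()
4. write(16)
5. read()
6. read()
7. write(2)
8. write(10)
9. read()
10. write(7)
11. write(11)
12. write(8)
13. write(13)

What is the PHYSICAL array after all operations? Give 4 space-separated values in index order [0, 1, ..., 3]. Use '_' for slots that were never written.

Answer: 13 7 11 8

Derivation:
After op 1 (write(14)): arr=[14 _ _ _] head=0 tail=1 count=1
After op 2 (write(1)): arr=[14 1 _ _] head=0 tail=2 count=2
After op 3 (read()): arr=[14 1 _ _] head=1 tail=2 count=1
After op 4 (write(16)): arr=[14 1 16 _] head=1 tail=3 count=2
After op 5 (read()): arr=[14 1 16 _] head=2 tail=3 count=1
After op 6 (read()): arr=[14 1 16 _] head=3 tail=3 count=0
After op 7 (write(2)): arr=[14 1 16 2] head=3 tail=0 count=1
After op 8 (write(10)): arr=[10 1 16 2] head=3 tail=1 count=2
After op 9 (read()): arr=[10 1 16 2] head=0 tail=1 count=1
After op 10 (write(7)): arr=[10 7 16 2] head=0 tail=2 count=2
After op 11 (write(11)): arr=[10 7 11 2] head=0 tail=3 count=3
After op 12 (write(8)): arr=[10 7 11 8] head=0 tail=0 count=4
After op 13 (write(13)): arr=[13 7 11 8] head=1 tail=1 count=4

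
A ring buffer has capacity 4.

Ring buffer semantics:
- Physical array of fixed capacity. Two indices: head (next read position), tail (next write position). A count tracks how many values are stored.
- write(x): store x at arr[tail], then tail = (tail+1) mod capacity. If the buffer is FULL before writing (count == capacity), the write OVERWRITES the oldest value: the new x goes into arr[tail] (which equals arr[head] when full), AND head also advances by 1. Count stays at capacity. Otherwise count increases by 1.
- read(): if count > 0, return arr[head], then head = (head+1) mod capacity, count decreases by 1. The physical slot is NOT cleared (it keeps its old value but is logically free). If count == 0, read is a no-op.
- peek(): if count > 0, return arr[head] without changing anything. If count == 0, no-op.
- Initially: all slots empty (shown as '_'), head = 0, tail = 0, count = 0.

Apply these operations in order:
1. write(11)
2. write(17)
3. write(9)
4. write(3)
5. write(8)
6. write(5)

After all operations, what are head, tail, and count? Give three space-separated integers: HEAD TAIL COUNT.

After op 1 (write(11)): arr=[11 _ _ _] head=0 tail=1 count=1
After op 2 (write(17)): arr=[11 17 _ _] head=0 tail=2 count=2
After op 3 (write(9)): arr=[11 17 9 _] head=0 tail=3 count=3
After op 4 (write(3)): arr=[11 17 9 3] head=0 tail=0 count=4
After op 5 (write(8)): arr=[8 17 9 3] head=1 tail=1 count=4
After op 6 (write(5)): arr=[8 5 9 3] head=2 tail=2 count=4

Answer: 2 2 4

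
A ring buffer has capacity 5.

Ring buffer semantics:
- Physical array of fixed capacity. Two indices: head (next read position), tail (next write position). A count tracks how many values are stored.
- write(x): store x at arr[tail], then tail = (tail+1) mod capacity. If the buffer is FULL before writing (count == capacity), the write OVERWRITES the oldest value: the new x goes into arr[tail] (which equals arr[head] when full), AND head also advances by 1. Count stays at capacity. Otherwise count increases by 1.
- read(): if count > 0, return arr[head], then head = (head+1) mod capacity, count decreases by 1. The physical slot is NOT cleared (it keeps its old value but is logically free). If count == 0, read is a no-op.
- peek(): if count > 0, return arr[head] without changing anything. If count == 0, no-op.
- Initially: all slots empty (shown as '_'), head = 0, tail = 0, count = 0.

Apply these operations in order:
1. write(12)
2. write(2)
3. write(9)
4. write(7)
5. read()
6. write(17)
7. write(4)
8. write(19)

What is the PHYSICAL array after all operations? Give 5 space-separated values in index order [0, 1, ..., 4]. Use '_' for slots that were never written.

After op 1 (write(12)): arr=[12 _ _ _ _] head=0 tail=1 count=1
After op 2 (write(2)): arr=[12 2 _ _ _] head=0 tail=2 count=2
After op 3 (write(9)): arr=[12 2 9 _ _] head=0 tail=3 count=3
After op 4 (write(7)): arr=[12 2 9 7 _] head=0 tail=4 count=4
After op 5 (read()): arr=[12 2 9 7 _] head=1 tail=4 count=3
After op 6 (write(17)): arr=[12 2 9 7 17] head=1 tail=0 count=4
After op 7 (write(4)): arr=[4 2 9 7 17] head=1 tail=1 count=5
After op 8 (write(19)): arr=[4 19 9 7 17] head=2 tail=2 count=5

Answer: 4 19 9 7 17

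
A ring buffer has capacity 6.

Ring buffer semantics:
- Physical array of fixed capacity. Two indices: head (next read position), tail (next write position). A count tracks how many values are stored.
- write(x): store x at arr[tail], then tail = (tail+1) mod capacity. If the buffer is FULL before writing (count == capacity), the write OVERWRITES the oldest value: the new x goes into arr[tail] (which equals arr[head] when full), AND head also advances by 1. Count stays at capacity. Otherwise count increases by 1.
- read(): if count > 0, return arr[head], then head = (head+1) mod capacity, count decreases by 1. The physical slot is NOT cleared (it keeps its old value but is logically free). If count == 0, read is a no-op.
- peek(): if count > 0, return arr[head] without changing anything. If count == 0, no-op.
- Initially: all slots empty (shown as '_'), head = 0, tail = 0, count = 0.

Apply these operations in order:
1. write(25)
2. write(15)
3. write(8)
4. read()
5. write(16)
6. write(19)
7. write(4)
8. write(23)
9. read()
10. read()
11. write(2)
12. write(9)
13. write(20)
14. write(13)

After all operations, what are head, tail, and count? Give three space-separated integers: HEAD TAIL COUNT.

After op 1 (write(25)): arr=[25 _ _ _ _ _] head=0 tail=1 count=1
After op 2 (write(15)): arr=[25 15 _ _ _ _] head=0 tail=2 count=2
After op 3 (write(8)): arr=[25 15 8 _ _ _] head=0 tail=3 count=3
After op 4 (read()): arr=[25 15 8 _ _ _] head=1 tail=3 count=2
After op 5 (write(16)): arr=[25 15 8 16 _ _] head=1 tail=4 count=3
After op 6 (write(19)): arr=[25 15 8 16 19 _] head=1 tail=5 count=4
After op 7 (write(4)): arr=[25 15 8 16 19 4] head=1 tail=0 count=5
After op 8 (write(23)): arr=[23 15 8 16 19 4] head=1 tail=1 count=6
After op 9 (read()): arr=[23 15 8 16 19 4] head=2 tail=1 count=5
After op 10 (read()): arr=[23 15 8 16 19 4] head=3 tail=1 count=4
After op 11 (write(2)): arr=[23 2 8 16 19 4] head=3 tail=2 count=5
After op 12 (write(9)): arr=[23 2 9 16 19 4] head=3 tail=3 count=6
After op 13 (write(20)): arr=[23 2 9 20 19 4] head=4 tail=4 count=6
After op 14 (write(13)): arr=[23 2 9 20 13 4] head=5 tail=5 count=6

Answer: 5 5 6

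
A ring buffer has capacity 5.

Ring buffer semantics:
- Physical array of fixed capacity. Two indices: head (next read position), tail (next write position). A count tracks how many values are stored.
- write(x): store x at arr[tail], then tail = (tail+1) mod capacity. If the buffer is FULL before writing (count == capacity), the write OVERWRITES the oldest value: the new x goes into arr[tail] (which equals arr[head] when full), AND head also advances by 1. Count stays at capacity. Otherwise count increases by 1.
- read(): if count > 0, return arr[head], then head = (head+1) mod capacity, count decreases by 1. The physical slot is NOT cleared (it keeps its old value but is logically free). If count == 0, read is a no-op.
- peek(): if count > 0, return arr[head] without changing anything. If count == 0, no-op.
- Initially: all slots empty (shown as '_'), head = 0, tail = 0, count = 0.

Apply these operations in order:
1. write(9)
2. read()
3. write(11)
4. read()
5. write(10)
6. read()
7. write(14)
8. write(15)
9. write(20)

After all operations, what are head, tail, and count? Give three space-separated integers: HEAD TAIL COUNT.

Answer: 3 1 3

Derivation:
After op 1 (write(9)): arr=[9 _ _ _ _] head=0 tail=1 count=1
After op 2 (read()): arr=[9 _ _ _ _] head=1 tail=1 count=0
After op 3 (write(11)): arr=[9 11 _ _ _] head=1 tail=2 count=1
After op 4 (read()): arr=[9 11 _ _ _] head=2 tail=2 count=0
After op 5 (write(10)): arr=[9 11 10 _ _] head=2 tail=3 count=1
After op 6 (read()): arr=[9 11 10 _ _] head=3 tail=3 count=0
After op 7 (write(14)): arr=[9 11 10 14 _] head=3 tail=4 count=1
After op 8 (write(15)): arr=[9 11 10 14 15] head=3 tail=0 count=2
After op 9 (write(20)): arr=[20 11 10 14 15] head=3 tail=1 count=3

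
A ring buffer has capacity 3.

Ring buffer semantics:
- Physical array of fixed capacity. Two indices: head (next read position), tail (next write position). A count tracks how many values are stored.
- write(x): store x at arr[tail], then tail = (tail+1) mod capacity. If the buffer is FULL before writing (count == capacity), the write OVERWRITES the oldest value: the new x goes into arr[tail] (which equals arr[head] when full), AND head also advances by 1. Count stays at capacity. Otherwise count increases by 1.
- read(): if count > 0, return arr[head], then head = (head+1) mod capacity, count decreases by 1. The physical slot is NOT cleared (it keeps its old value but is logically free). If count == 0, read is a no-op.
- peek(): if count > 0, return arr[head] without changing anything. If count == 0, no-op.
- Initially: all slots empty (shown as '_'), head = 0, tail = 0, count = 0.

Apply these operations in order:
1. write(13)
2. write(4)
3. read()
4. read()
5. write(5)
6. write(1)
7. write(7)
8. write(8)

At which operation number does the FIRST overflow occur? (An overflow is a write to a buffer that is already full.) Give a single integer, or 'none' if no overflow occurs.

Answer: 8

Derivation:
After op 1 (write(13)): arr=[13 _ _] head=0 tail=1 count=1
After op 2 (write(4)): arr=[13 4 _] head=0 tail=2 count=2
After op 3 (read()): arr=[13 4 _] head=1 tail=2 count=1
After op 4 (read()): arr=[13 4 _] head=2 tail=2 count=0
After op 5 (write(5)): arr=[13 4 5] head=2 tail=0 count=1
After op 6 (write(1)): arr=[1 4 5] head=2 tail=1 count=2
After op 7 (write(7)): arr=[1 7 5] head=2 tail=2 count=3
After op 8 (write(8)): arr=[1 7 8] head=0 tail=0 count=3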